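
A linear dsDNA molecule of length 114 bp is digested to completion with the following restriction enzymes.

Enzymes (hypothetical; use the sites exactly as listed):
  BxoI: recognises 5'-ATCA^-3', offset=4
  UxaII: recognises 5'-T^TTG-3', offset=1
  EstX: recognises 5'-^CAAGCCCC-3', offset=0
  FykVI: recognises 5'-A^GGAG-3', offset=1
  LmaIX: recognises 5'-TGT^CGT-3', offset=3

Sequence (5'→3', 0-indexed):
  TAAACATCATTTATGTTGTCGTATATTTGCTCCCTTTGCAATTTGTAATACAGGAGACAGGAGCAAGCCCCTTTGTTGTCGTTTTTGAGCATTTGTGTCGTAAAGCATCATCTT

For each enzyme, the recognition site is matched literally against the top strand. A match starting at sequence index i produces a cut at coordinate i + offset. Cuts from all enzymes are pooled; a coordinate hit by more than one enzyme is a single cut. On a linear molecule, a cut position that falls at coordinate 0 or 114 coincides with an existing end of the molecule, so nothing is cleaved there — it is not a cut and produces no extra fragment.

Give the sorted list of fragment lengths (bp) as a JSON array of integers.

Scan for sites:
  BxoI (ATCA, off=4): starts [5, 106] → cuts [9, 110]
  UxaII (TTTG, off=1): starts [25, 34, 41, 71, 83, 91] → cuts [26, 35, 42, 72, 84, 92]
  EstX (CAAGCCCC, off=0): starts [63] → cuts [63]
  FykVI (AGGAG, off=1): starts [51, 58] → cuts [52, 59]
  LmaIX (TGTCGT, off=3): starts [16, 76, 95] → cuts [19, 79, 98]

Pooled cuts: [9, 19, 26, 35, 42, 52, 59, 63, 72, 79, 84, 92, 98, 110]

Fragment lengths:
  [0,9): 9 bp
  [9,19): 10 bp
  [19,26): 7 bp
  [26,35): 9 bp
  [35,42): 7 bp
  [42,52): 10 bp
  [52,59): 7 bp
  [59,63): 4 bp
  [63,72): 9 bp
  [72,79): 7 bp
  [79,84): 5 bp
  [84,92): 8 bp
  [92,98): 6 bp
  [98,110): 12 bp
  [110,114): 4 bp

[4,4,5,6,7,7,7,7,8,9,9,9,10,10,12]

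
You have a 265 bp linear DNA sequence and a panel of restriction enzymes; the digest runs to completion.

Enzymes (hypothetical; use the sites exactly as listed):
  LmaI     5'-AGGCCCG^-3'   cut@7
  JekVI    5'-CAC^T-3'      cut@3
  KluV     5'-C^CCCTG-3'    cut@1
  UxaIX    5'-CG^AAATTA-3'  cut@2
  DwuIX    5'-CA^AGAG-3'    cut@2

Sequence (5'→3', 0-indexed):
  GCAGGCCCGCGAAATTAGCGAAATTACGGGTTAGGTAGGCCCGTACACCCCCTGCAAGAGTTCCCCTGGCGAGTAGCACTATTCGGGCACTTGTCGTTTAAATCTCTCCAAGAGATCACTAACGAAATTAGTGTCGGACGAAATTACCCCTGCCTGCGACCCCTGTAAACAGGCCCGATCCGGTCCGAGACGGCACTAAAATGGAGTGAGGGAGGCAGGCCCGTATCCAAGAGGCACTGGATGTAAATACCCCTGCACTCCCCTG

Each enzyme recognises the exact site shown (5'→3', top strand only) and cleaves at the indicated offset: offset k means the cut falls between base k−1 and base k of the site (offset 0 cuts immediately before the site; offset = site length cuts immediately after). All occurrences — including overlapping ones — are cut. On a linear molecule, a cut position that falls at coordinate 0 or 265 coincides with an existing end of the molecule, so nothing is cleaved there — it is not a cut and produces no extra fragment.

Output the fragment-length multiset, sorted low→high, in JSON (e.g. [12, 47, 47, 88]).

[2,2,5,5,6,6,7,7,7,8,8,9,9,9,11,13,13,16,16,17,19,20,23,27]

Site scan:
  LmaI (AGGCCCG, off=7): starts [2, 36, 170, 216] → cuts [9, 43, 177, 223]
  JekVI (CACT, off=3): starts [76, 87, 116, 193, 234, 255] → cuts [79, 90, 119, 196, 237, 258]
  KluV (CCCCTG, off=1): starts [48, 62, 146, 159, 249, 259] → cuts [49, 63, 147, 160, 250, 260]
  UxaIX (CGAAATTA, off=2): starts [9, 18, 122, 138] → cuts [11, 20, 124, 140]
  DwuIX (CAAGAG, off=2): starts [54, 108, 227] → cuts [56, 110, 229]

All cut coordinates (distinct, sorted): [9, 11, 20, 43, 49, 56, 63, 79, 90, 110, 119, 124, 140, 147, 160, 177, 196, 223, 229, 237, 250, 258, 260]

Fragments:
  [0,9): 9 bp
  [9,11): 2 bp
  [11,20): 9 bp
  [20,43): 23 bp
  [43,49): 6 bp
  [49,56): 7 bp
  [56,63): 7 bp
  [63,79): 16 bp
  [79,90): 11 bp
  [90,110): 20 bp
  [110,119): 9 bp
  [119,124): 5 bp
  [124,140): 16 bp
  [140,147): 7 bp
  [147,160): 13 bp
  [160,177): 17 bp
  [177,196): 19 bp
  [196,223): 27 bp
  [223,229): 6 bp
  [229,237): 8 bp
  [237,250): 13 bp
  [250,258): 8 bp
  [258,260): 2 bp
  [260,265): 5 bp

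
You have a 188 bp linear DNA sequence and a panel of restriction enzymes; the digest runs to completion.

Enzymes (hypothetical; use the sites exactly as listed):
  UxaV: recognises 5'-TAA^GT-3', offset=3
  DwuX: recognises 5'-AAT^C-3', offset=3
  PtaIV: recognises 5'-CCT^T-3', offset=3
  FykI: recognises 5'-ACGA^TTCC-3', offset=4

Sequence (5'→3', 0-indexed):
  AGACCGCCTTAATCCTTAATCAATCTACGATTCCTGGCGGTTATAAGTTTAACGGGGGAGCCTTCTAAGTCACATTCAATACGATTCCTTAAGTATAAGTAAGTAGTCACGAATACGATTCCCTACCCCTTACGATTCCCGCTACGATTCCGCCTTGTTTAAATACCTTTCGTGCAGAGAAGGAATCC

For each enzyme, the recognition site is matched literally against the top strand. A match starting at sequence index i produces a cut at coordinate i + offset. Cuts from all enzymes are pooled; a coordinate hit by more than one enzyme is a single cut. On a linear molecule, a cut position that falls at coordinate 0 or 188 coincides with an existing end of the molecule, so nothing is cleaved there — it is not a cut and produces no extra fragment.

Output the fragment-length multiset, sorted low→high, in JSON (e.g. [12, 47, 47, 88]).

[2,3,3,4,4,4,4,5,5,5,6,6,8,9,12,12,13,16,16,16,17,18]

Site scan:
  UxaV TAAGT/3: at [43, 65, 89, 95, 99] ⇒ [46, 68, 92, 98, 102]
  DwuX AATC/3: at [10, 17, 21, 183] ⇒ [13, 20, 24, 186]
  PtaIV CCTT/3: at [6, 13, 60, 86, 127, 152, 165] ⇒ [9, 16, 63, 89, 130, 155, 168]
  FykI ACGATTCC/4: at [26, 80, 114, 131, 143] ⇒ [30, 84, 118, 135, 147]

Pooled cuts: [9, 13, 16, 20, 24, 30, 46, 63, 68, 84, 89, 92, 98, 102, 118, 130, 135, 147, 155, 168, 186]

Fragments:
  [0,9): 9 bp
  [9,13): 4 bp
  [13,16): 3 bp
  [16,20): 4 bp
  [20,24): 4 bp
  [24,30): 6 bp
  [30,46): 16 bp
  [46,63): 17 bp
  [63,68): 5 bp
  [68,84): 16 bp
  [84,89): 5 bp
  [89,92): 3 bp
  [92,98): 6 bp
  [98,102): 4 bp
  [102,118): 16 bp
  [118,130): 12 bp
  [130,135): 5 bp
  [135,147): 12 bp
  [147,155): 8 bp
  [155,168): 13 bp
  [168,186): 18 bp
  [186,188): 2 bp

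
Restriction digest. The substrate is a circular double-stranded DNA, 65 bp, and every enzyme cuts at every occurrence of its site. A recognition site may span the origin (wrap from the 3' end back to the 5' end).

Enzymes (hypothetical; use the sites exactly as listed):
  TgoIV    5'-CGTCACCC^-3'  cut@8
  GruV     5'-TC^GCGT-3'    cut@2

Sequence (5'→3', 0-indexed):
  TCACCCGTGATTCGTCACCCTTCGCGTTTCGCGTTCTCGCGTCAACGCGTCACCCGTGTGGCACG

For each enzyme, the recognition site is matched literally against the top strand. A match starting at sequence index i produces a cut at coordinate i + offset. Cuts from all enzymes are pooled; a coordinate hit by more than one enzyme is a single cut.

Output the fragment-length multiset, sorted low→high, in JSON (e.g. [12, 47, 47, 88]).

[3,7,8,14,16,17]

Per-enzyme occurrences:
  TgoIV CGTCACCC/8: at [12, 47, 63] ⇒ [6, 20, 55]
  GruV TCGCGT/2: at [21, 28, 36] ⇒ [23, 30, 38]

Pooled cuts: [6, 20, 23, 30, 38, 55]

Fragment lengths:
  6→20: 14 bp
  20→23: 3 bp
  23→30: 7 bp
  30→38: 8 bp
  38→55: 17 bp
  55→6 (wrap): 65-55+6 = 16 bp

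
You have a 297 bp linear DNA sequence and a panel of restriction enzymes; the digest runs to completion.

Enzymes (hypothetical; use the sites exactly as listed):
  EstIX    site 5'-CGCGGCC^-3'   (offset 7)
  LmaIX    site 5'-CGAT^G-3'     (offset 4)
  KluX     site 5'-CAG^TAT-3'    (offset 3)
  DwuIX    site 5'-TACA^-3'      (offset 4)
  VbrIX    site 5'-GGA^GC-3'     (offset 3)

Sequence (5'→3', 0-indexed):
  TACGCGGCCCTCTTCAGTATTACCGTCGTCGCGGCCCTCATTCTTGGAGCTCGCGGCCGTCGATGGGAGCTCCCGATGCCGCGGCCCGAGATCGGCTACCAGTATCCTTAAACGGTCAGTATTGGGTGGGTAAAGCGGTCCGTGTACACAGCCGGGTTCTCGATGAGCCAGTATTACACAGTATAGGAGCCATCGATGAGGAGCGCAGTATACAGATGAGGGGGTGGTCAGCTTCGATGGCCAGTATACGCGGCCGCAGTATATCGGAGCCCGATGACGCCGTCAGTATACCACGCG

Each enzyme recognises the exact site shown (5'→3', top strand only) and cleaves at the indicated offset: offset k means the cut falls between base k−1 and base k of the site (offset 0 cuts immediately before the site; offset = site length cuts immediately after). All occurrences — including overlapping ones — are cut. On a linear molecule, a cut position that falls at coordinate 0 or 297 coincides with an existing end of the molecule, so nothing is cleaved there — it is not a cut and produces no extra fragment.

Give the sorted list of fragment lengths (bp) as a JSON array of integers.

[3,4,4,5,6,6,6,6,7,7,7,7,8,9,9,9,9,9,10,11,11,11,12,16,16,17,19,24,29]

Scan for sites:
  EstIX CGCGGCC/7: at [2, 29, 51, 79, 248] ⇒ [9, 36, 58, 86, 255]
  LmaIX CGATG/4: at [60, 73, 160, 193, 234, 271] ⇒ [64, 77, 164, 197, 238, 275]
  KluX CAGTAT/3: at [14, 99, 116, 168, 178, 205, 241, 256, 283] ⇒ [17, 102, 119, 171, 181, 208, 244, 259, 286]
  DwuIX TACA/4: at [144, 174, 210] ⇒ [148, 178, 214]
  VbrIX GGAGC/3: at [45, 65, 185, 199, 265] ⇒ [48, 68, 188, 202, 268]

All cut coordinates (distinct, sorted): [9, 17, 36, 48, 58, 64, 68, 77, 86, 102, 119, 148, 164, 171, 178, 181, 188, 197, 202, 208, 214, 238, 244, 255, 259, 268, 275, 286]

Fragments:
  [0,9): 9 bp
  [9,17): 8 bp
  [17,36): 19 bp
  [36,48): 12 bp
  [48,58): 10 bp
  [58,64): 6 bp
  [64,68): 4 bp
  [68,77): 9 bp
  [77,86): 9 bp
  [86,102): 16 bp
  [102,119): 17 bp
  [119,148): 29 bp
  [148,164): 16 bp
  [164,171): 7 bp
  [171,178): 7 bp
  [178,181): 3 bp
  [181,188): 7 bp
  [188,197): 9 bp
  [197,202): 5 bp
  [202,208): 6 bp
  [208,214): 6 bp
  [214,238): 24 bp
  [238,244): 6 bp
  [244,255): 11 bp
  [255,259): 4 bp
  [259,268): 9 bp
  [268,275): 7 bp
  [275,286): 11 bp
  [286,297): 11 bp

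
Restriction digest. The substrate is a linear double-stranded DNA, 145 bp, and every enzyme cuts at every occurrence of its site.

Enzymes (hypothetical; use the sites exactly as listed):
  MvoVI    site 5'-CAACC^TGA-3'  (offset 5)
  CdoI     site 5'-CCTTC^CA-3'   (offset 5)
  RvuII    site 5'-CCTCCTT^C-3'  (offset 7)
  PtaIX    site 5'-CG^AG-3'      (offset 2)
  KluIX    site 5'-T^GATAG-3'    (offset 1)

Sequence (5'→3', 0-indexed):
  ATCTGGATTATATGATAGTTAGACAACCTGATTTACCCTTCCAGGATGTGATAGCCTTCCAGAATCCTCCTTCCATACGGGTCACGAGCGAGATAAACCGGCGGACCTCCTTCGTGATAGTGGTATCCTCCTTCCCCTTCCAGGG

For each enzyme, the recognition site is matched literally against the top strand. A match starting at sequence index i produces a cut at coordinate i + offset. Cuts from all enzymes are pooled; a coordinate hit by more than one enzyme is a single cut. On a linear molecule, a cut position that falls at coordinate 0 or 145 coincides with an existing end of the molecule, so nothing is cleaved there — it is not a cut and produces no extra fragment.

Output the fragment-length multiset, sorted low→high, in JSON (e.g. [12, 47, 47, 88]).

Per-enzyme occurrences:
  MvoVI (CAACCTGA, off=5): starts [23] → cuts [28]
  CdoI (CCTTCCA, off=5): starts [36, 54, 68, 135] → cuts [41, 59, 73, 140]
  RvuII (CCTCCTTC, off=7): starts [65, 105, 126] → cuts [72, 112, 133]
  PtaIX (CGAG, off=2): starts [84, 88] → cuts [86, 90]
  KluIX (TGATAG, off=1): starts [12, 48, 114] → cuts [13, 49, 115]

All cut coordinates (distinct, sorted): [13, 28, 41, 49, 59, 72, 73, 86, 90, 112, 115, 133, 140]

Fragment lengths:
  [0,13): 13 bp
  [13,28): 15 bp
  [28,41): 13 bp
  [41,49): 8 bp
  [49,59): 10 bp
  [59,72): 13 bp
  [72,73): 1 bp
  [73,86): 13 bp
  [86,90): 4 bp
  [90,112): 22 bp
  [112,115): 3 bp
  [115,133): 18 bp
  [133,140): 7 bp
  [140,145): 5 bp

[1,3,4,5,7,8,10,13,13,13,13,15,18,22]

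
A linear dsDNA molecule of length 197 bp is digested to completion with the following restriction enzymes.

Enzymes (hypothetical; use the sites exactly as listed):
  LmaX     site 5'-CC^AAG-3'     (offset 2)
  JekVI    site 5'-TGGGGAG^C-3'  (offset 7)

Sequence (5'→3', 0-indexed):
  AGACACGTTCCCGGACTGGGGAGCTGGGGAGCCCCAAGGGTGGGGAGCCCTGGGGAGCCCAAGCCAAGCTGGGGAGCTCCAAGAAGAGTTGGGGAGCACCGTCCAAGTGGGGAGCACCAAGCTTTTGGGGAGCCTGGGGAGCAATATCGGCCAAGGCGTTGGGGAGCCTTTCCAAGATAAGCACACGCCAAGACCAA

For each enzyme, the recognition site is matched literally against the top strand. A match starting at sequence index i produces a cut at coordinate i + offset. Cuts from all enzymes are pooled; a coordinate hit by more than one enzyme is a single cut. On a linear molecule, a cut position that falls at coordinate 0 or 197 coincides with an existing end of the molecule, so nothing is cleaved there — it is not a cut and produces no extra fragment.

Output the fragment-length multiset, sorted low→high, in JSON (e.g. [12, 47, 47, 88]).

[3,4,4,4,5,7,8,8,8,9,10,10,11,11,12,14,14,16,16,23]

Per-enzyme occurrences:
  LmaX CCAAG/2: at [33, 58, 63, 78, 102, 116, 150, 171, 187] ⇒ [35, 60, 65, 80, 104, 118, 152, 173, 189]
  JekVI TGGGGAGC/7: at [16, 24, 40, 50, 69, 89, 107, 125, 134, 159] ⇒ [23, 31, 47, 57, 76, 96, 114, 132, 141, 166]

All cut coordinates (distinct, sorted): [23, 31, 35, 47, 57, 60, 65, 76, 80, 96, 104, 114, 118, 132, 141, 152, 166, 173, 189]

Fragment lengths:
  [0,23): 23 bp
  [23,31): 8 bp
  [31,35): 4 bp
  [35,47): 12 bp
  [47,57): 10 bp
  [57,60): 3 bp
  [60,65): 5 bp
  [65,76): 11 bp
  [76,80): 4 bp
  [80,96): 16 bp
  [96,104): 8 bp
  [104,114): 10 bp
  [114,118): 4 bp
  [118,132): 14 bp
  [132,141): 9 bp
  [141,152): 11 bp
  [152,166): 14 bp
  [166,173): 7 bp
  [173,189): 16 bp
  [189,197): 8 bp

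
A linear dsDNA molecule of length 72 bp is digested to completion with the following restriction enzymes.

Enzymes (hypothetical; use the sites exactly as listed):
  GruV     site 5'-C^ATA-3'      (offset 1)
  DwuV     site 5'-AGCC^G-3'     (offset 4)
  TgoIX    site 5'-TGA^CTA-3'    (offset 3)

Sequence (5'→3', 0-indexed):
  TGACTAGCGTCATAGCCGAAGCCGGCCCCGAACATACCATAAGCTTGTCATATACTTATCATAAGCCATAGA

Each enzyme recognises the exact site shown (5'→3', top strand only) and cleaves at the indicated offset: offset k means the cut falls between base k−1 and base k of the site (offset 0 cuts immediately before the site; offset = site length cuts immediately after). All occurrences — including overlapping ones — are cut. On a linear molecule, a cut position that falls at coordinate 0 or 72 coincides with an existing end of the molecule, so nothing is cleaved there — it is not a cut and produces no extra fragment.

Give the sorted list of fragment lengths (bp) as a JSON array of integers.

[3,5,5,6,6,7,8,10,11,11]

Per-enzyme occurrences:
  GruV (CATA, off=1): starts [10, 32, 37, 48, 59, 66] → cuts [11, 33, 38, 49, 60, 67]
  DwuV (AGCCG, off=4): starts [13, 19] → cuts [17, 23]
  TgoIX (TGACTA, off=3): starts [0] → cuts [3]

All cut coordinates (distinct, sorted): [3, 11, 17, 23, 33, 38, 49, 60, 67]

Fragments:
  [0,3): 3 bp
  [3,11): 8 bp
  [11,17): 6 bp
  [17,23): 6 bp
  [23,33): 10 bp
  [33,38): 5 bp
  [38,49): 11 bp
  [49,60): 11 bp
  [60,67): 7 bp
  [67,72): 5 bp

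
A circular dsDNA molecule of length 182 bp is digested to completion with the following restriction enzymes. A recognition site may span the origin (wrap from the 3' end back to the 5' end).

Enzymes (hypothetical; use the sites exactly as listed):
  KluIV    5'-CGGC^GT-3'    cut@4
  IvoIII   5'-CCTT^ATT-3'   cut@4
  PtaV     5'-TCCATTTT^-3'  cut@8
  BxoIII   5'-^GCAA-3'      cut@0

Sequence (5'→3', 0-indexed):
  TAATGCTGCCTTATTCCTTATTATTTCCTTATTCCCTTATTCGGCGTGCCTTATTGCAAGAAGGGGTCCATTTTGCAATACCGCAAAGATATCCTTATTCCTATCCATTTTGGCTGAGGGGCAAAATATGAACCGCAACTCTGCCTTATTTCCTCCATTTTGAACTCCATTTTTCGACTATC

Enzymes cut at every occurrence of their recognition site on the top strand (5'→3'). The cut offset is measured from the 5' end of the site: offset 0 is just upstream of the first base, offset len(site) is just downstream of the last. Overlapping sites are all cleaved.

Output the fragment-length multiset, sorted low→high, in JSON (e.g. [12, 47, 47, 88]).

Scan for sites:
  KluIV (CGGCGT, off=4): starts [41] → cuts [45]
  IvoIII (CCTTATT, off=4): starts [8, 15, 26, 34, 48, 92, 143] → cuts [12, 19, 30, 38, 52, 96, 147]
  PtaV (TCCATTTT, off=8): starts [66, 103, 153, 165] → cuts [74, 111, 161, 173]
  BxoIII (GCAA, off=0): starts [55, 74, 82, 120, 134] → cuts [55, 74, 82, 120, 134]

All cut coordinates (distinct, sorted): [12, 19, 30, 38, 45, 52, 55, 74, 82, 96, 111, 120, 134, 147, 161, 173]

Fragment lengths:
  12→19: 7 bp
  19→30: 11 bp
  30→38: 8 bp
  38→45: 7 bp
  45→52: 7 bp
  52→55: 3 bp
  55→74: 19 bp
  74→82: 8 bp
  82→96: 14 bp
  96→111: 15 bp
  111→120: 9 bp
  120→134: 14 bp
  134→147: 13 bp
  147→161: 14 bp
  161→173: 12 bp
  173→12 (wrap): 182-173+12 = 21 bp

[3,7,7,7,8,8,9,11,12,13,14,14,14,15,19,21]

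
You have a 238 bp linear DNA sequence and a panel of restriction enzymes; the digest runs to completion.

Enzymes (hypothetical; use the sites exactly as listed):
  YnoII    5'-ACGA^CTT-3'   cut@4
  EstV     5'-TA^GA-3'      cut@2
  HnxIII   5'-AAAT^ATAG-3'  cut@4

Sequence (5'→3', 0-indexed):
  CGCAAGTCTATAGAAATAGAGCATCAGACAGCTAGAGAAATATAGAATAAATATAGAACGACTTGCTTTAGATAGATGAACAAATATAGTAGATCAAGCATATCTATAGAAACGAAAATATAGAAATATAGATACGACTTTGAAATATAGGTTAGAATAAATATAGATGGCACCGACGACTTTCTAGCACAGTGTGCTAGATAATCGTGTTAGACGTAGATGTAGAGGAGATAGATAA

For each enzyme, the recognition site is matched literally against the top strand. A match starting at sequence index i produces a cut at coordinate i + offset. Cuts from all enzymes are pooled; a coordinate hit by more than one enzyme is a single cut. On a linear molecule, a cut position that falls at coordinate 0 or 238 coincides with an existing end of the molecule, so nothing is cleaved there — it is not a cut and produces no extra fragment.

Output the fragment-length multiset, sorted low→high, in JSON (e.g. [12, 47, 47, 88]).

[3,3,3,3,3,4,5,5,6,6,6,6,6,7,7,8,8,8,9,9,9,11,11,12,13,14,16,17,20]

Site scan:
  YnoII ACGACTT/4: at [57, 133, 175] ⇒ [61, 137, 179]
  EstV TAGA/2: at [10, 16, 32, 42, 53, 68, 72, 89, 106, 120, 128, 152, 163, 197, 210, 216, 222, 231] ⇒ [12, 18, 34, 44, 55, 70, 74, 91, 108, 122, 130, 154, 165, 199, 212, 218, 224, 233]
  HnxIII AAATATAG/4: at [37, 48, 81, 115, 123, 142, 158] ⇒ [41, 52, 85, 119, 127, 146, 162]

Pooled cuts: [12, 18, 34, 41, 44, 52, 55, 61, 70, 74, 85, 91, 108, 119, 122, 127, 130, 137, 146, 154, 162, 165, 179, 199, 212, 218, 224, 233]

Fragments:
  [0,12): 12 bp
  [12,18): 6 bp
  [18,34): 16 bp
  [34,41): 7 bp
  [41,44): 3 bp
  [44,52): 8 bp
  [52,55): 3 bp
  [55,61): 6 bp
  [61,70): 9 bp
  [70,74): 4 bp
  [74,85): 11 bp
  [85,91): 6 bp
  [91,108): 17 bp
  [108,119): 11 bp
  [119,122): 3 bp
  [122,127): 5 bp
  [127,130): 3 bp
  [130,137): 7 bp
  [137,146): 9 bp
  [146,154): 8 bp
  [154,162): 8 bp
  [162,165): 3 bp
  [165,179): 14 bp
  [179,199): 20 bp
  [199,212): 13 bp
  [212,218): 6 bp
  [218,224): 6 bp
  [224,233): 9 bp
  [233,238): 5 bp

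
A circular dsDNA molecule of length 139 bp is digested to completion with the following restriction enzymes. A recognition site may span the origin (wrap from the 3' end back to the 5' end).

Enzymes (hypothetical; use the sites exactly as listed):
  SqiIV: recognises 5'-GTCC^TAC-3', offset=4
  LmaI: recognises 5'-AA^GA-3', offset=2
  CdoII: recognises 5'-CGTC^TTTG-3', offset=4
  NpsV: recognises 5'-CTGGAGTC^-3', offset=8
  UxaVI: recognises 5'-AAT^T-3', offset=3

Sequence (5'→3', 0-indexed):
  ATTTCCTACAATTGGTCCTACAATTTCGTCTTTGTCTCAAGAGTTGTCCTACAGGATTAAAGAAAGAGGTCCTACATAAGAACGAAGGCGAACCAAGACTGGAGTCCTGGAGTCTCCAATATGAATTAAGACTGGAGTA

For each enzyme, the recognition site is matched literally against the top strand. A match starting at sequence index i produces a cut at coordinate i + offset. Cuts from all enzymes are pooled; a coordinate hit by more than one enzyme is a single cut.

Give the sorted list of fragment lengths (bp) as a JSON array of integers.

Per-enzyme occurrences:
  SqiIV GTCCTAC/4: at [14, 45, 68] ⇒ [18, 49, 72]
  LmaI AAGA/2: at [38, 59, 63, 77, 94, 127] ⇒ [40, 61, 65, 79, 96, 129]
  CdoII CGTCTTTG/4: at [26] ⇒ [30]
  NpsV CTGGAGTC/8: at [98, 106] ⇒ [106, 114]
  UxaVI AATT/3: at [9, 21, 123, 138] ⇒ [2, 12, 24, 126]

Pooled cuts: [2, 12, 18, 24, 30, 40, 49, 61, 65, 72, 79, 96, 106, 114, 126, 129]

Fragments:
  2→12: 10 bp
  12→18: 6 bp
  18→24: 6 bp
  24→30: 6 bp
  30→40: 10 bp
  40→49: 9 bp
  49→61: 12 bp
  61→65: 4 bp
  65→72: 7 bp
  72→79: 7 bp
  79→96: 17 bp
  96→106: 10 bp
  106→114: 8 bp
  114→126: 12 bp
  126→129: 3 bp
  129→2 (wrap): 139-129+2 = 12 bp

[3,4,6,6,6,7,7,8,9,10,10,10,12,12,12,17]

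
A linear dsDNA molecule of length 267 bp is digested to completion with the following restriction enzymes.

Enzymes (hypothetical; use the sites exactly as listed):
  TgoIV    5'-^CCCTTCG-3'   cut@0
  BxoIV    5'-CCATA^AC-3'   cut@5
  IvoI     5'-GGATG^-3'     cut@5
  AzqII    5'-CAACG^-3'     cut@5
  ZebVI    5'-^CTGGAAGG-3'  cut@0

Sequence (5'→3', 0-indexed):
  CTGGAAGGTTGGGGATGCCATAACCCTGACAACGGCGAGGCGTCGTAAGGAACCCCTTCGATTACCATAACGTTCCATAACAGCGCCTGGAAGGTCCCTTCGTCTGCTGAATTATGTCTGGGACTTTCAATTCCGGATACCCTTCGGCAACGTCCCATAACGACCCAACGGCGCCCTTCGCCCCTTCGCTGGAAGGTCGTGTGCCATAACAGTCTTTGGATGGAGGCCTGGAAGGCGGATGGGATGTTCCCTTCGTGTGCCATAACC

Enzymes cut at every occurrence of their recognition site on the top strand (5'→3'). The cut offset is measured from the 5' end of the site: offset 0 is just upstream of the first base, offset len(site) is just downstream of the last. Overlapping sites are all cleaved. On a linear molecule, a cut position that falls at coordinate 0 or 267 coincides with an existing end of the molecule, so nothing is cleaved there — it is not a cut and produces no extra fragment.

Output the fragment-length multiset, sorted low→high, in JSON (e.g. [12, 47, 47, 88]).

[2,3,3,5,5,5,7,7,7,8,9,10,11,12,13,14,14,16,16,17,19,20,44]

Scan for sites:
  TgoIV CCCTTCG/0: at [53, 95, 139, 173, 181, 248] ⇒ [53, 95, 139, 173, 181, 248]
  BxoIV CCATAAC/5: at [17, 64, 74, 154, 203, 259] ⇒ [22, 69, 79, 159, 208, 264]
  IvoI GGATG/5: at [12, 217, 236, 241] ⇒ [17, 222, 241, 246]
  AzqII CAACG/5: at [29, 147, 165] ⇒ [34, 152, 170]
  ZebVI CTGGAAGG/0: at [0, 86, 188, 227] ⇒ [86, 188, 227] (position 0 is a terminus of the linear molecule — no cut)

All cut coordinates (distinct, sorted): [17, 22, 34, 53, 69, 79, 86, 95, 139, 152, 159, 170, 173, 181, 188, 208, 222, 227, 241, 246, 248, 264]

Fragment lengths:
  [0,17): 17 bp
  [17,22): 5 bp
  [22,34): 12 bp
  [34,53): 19 bp
  [53,69): 16 bp
  [69,79): 10 bp
  [79,86): 7 bp
  [86,95): 9 bp
  [95,139): 44 bp
  [139,152): 13 bp
  [152,159): 7 bp
  [159,170): 11 bp
  [170,173): 3 bp
  [173,181): 8 bp
  [181,188): 7 bp
  [188,208): 20 bp
  [208,222): 14 bp
  [222,227): 5 bp
  [227,241): 14 bp
  [241,246): 5 bp
  [246,248): 2 bp
  [248,264): 16 bp
  [264,267): 3 bp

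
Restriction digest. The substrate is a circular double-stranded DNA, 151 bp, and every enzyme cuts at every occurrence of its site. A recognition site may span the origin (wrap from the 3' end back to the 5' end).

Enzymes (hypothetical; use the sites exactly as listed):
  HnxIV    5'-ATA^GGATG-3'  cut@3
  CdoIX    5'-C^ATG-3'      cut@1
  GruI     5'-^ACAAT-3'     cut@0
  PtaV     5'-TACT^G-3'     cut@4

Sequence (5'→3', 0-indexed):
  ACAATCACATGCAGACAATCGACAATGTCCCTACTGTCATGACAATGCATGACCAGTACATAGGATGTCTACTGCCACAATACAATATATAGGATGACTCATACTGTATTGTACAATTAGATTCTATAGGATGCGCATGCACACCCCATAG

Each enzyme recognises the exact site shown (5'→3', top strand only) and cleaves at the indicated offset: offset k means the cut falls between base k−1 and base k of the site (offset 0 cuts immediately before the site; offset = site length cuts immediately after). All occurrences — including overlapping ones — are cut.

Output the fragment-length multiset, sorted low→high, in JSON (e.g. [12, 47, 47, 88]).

Scan for sites:
  HnxIV ATAGGATG/3: at [59, 88, 125] ⇒ [62, 91, 128]
  CdoIX CATG/1: at [7, 37, 47, 135] ⇒ [8, 38, 48, 136]
  GruI ACAAT/0: at [0, 14, 21, 41, 76, 81, 112] ⇒ [0, 14, 21, 41, 76, 81, 112]
  PtaV TACTG/4: at [31, 69, 101] ⇒ [35, 73, 105]

All cut coordinates (distinct, sorted): [0, 8, 14, 21, 35, 38, 41, 48, 62, 73, 76, 81, 91, 105, 112, 128, 136]

Fragments:
  0→8: 8 bp
  8→14: 6 bp
  14→21: 7 bp
  21→35: 14 bp
  35→38: 3 bp
  38→41: 3 bp
  41→48: 7 bp
  48→62: 14 bp
  62→73: 11 bp
  73→76: 3 bp
  76→81: 5 bp
  81→91: 10 bp
  91→105: 14 bp
  105→112: 7 bp
  112→128: 16 bp
  128→136: 8 bp
  136→0 (wrap): 151-136+0 = 15 bp

[3,3,3,5,6,7,7,7,8,8,10,11,14,14,14,15,16]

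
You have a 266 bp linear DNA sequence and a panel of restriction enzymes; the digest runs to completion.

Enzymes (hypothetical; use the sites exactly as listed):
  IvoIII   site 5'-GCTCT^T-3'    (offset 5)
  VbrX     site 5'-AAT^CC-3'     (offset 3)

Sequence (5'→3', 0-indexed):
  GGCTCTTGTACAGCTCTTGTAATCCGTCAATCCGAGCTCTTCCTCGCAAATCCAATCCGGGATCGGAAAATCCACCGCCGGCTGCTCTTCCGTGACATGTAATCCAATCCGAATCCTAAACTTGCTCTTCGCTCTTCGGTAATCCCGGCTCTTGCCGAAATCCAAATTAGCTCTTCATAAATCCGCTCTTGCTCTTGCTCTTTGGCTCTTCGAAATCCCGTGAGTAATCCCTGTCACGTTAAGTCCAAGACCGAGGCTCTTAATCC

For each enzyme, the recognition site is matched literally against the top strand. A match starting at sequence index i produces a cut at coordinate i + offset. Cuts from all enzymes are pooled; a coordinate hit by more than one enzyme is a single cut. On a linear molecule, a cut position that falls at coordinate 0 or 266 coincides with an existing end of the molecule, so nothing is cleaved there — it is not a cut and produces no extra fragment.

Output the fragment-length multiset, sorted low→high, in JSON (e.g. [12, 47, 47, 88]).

[2,4,5,5,6,6,6,6,6,7,7,7,8,8,8,8,9,9,9,11,11,12,13,14,15,15,17,32]

Scan for sites:
  IvoIII GCTCTT/5: at [1, 12, 35, 83, 123, 130, 147, 169, 184, 190, 196, 204, 255] ⇒ [6, 17, 40, 88, 128, 135, 152, 174, 189, 195, 201, 209, 260]
  VbrX AATCC/3: at [20, 28, 48, 53, 68, 100, 105, 111, 140, 158, 179, 213, 225, 261] ⇒ [23, 31, 51, 56, 71, 103, 108, 114, 143, 161, 182, 216, 228, 264]

All cut coordinates (distinct, sorted): [6, 17, 23, 31, 40, 51, 56, 71, 88, 103, 108, 114, 128, 135, 143, 152, 161, 174, 182, 189, 195, 201, 209, 216, 228, 260, 264]

Fragments:
  [0,6): 6 bp
  [6,17): 11 bp
  [17,23): 6 bp
  [23,31): 8 bp
  [31,40): 9 bp
  [40,51): 11 bp
  [51,56): 5 bp
  [56,71): 15 bp
  [71,88): 17 bp
  [88,103): 15 bp
  [103,108): 5 bp
  [108,114): 6 bp
  [114,128): 14 bp
  [128,135): 7 bp
  [135,143): 8 bp
  [143,152): 9 bp
  [152,161): 9 bp
  [161,174): 13 bp
  [174,182): 8 bp
  [182,189): 7 bp
  [189,195): 6 bp
  [195,201): 6 bp
  [201,209): 8 bp
  [209,216): 7 bp
  [216,228): 12 bp
  [228,260): 32 bp
  [260,264): 4 bp
  [264,266): 2 bp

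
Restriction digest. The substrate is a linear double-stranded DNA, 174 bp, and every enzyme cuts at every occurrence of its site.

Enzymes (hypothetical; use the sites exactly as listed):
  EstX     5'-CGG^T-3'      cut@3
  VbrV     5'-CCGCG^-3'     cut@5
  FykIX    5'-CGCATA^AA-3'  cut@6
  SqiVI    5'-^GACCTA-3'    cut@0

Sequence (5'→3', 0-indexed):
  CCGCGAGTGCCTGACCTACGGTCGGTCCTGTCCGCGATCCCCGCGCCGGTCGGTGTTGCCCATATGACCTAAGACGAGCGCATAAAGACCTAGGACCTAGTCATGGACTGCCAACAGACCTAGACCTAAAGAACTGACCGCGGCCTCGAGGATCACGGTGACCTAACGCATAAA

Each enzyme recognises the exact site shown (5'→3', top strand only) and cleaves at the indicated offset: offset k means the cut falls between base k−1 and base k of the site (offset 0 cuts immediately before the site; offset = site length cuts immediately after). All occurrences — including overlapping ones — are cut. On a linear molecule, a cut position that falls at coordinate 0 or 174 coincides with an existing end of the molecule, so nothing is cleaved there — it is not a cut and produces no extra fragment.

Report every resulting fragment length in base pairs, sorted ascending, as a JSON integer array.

Per-enzyme occurrences:
  EstX CGGT/3: at [18, 22, 46, 50, 155] ⇒ [21, 25, 49, 53, 158]
  VbrV CCGCG/5: at [0, 31, 40, 137] ⇒ [5, 36, 45, 142]
  FykIX CGCATAAA/6: at [78, 166] ⇒ [84, 172]
  SqiVI GACCTA/0: at [12, 65, 86, 93, 116, 122, 159] ⇒ [12, 65, 86, 93, 116, 122, 159]

All cut coordinates (distinct, sorted): [5, 12, 21, 25, 36, 45, 49, 53, 65, 84, 86, 93, 116, 122, 142, 158, 159, 172]

Fragments:
  [0,5): 5 bp
  [5,12): 7 bp
  [12,21): 9 bp
  [21,25): 4 bp
  [25,36): 11 bp
  [36,45): 9 bp
  [45,49): 4 bp
  [49,53): 4 bp
  [53,65): 12 bp
  [65,84): 19 bp
  [84,86): 2 bp
  [86,93): 7 bp
  [93,116): 23 bp
  [116,122): 6 bp
  [122,142): 20 bp
  [142,158): 16 bp
  [158,159): 1 bp
  [159,172): 13 bp
  [172,174): 2 bp

[1,2,2,4,4,4,5,6,7,7,9,9,11,12,13,16,19,20,23]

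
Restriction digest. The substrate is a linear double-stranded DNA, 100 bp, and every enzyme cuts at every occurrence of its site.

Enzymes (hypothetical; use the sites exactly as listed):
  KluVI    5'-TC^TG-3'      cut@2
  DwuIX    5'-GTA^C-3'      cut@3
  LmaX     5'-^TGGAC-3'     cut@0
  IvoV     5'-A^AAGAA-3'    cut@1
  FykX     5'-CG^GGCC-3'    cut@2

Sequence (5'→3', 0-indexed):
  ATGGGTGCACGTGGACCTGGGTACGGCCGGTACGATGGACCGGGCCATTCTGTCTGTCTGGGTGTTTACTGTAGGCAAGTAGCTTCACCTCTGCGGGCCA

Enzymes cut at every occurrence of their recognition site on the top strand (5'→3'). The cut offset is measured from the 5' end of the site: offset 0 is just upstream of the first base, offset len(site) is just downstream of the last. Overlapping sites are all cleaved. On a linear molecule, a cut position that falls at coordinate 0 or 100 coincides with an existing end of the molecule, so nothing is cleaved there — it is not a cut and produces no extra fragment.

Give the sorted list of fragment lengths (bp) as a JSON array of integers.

Scan for sites:
  KluVI (TCTG, off=2): starts [48, 52, 56, 89] → cuts [50, 54, 58, 91]
  DwuIX (GTAC, off=3): starts [20, 29] → cuts [23, 32]
  LmaX (TGGAC, off=0): starts [11, 35] → cuts [11, 35]
  IvoV (AAAGAA, off=1): no sites
  FykX (CGGGCC, off=2): starts [40, 93] → cuts [42, 95]

Pooled cuts: [11, 23, 32, 35, 42, 50, 54, 58, 91, 95]

Fragments:
  [0,11): 11 bp
  [11,23): 12 bp
  [23,32): 9 bp
  [32,35): 3 bp
  [35,42): 7 bp
  [42,50): 8 bp
  [50,54): 4 bp
  [54,58): 4 bp
  [58,91): 33 bp
  [91,95): 4 bp
  [95,100): 5 bp

[3,4,4,4,5,7,8,9,11,12,33]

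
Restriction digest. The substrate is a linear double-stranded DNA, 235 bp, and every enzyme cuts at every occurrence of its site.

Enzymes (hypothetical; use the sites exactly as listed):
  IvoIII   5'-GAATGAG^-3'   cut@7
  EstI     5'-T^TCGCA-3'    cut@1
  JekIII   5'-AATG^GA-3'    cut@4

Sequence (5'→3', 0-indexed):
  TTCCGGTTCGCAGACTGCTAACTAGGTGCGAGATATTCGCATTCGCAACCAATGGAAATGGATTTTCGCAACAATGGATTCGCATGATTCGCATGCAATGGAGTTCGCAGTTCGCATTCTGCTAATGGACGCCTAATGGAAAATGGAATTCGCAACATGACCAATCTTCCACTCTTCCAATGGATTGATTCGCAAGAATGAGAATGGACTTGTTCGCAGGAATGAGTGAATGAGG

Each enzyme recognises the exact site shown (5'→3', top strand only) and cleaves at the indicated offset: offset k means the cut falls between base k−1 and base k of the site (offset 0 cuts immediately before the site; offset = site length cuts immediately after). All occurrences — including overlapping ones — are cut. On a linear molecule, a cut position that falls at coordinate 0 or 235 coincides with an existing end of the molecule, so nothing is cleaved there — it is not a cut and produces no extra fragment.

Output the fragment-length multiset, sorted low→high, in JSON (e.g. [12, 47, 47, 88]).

[1,3,4,4,4,5,6,6,7,7,7,7,7,8,9,11,11,12,12,13,13,16,29,33]

Site scan:
  IvoIII GAATGAG/7: at [195, 219, 227] ⇒ [202, 226, 234]
  EstI TTCGCA/1: at [6, 35, 41, 64, 78, 87, 103, 110, 148, 188, 212] ⇒ [7, 36, 42, 65, 79, 88, 104, 111, 149, 189, 213]
  JekIII AATGGA/4: at [50, 56, 72, 96, 123, 134, 141, 178, 202] ⇒ [54, 60, 76, 100, 127, 138, 145, 182, 206]

All cut coordinates (distinct, sorted): [7, 36, 42, 54, 60, 65, 76, 79, 88, 100, 104, 111, 127, 138, 145, 149, 182, 189, 202, 206, 213, 226, 234]

Fragments:
  [0,7): 7 bp
  [7,36): 29 bp
  [36,42): 6 bp
  [42,54): 12 bp
  [54,60): 6 bp
  [60,65): 5 bp
  [65,76): 11 bp
  [76,79): 3 bp
  [79,88): 9 bp
  [88,100): 12 bp
  [100,104): 4 bp
  [104,111): 7 bp
  [111,127): 16 bp
  [127,138): 11 bp
  [138,145): 7 bp
  [145,149): 4 bp
  [149,182): 33 bp
  [182,189): 7 bp
  [189,202): 13 bp
  [202,206): 4 bp
  [206,213): 7 bp
  [213,226): 13 bp
  [226,234): 8 bp
  [234,235): 1 bp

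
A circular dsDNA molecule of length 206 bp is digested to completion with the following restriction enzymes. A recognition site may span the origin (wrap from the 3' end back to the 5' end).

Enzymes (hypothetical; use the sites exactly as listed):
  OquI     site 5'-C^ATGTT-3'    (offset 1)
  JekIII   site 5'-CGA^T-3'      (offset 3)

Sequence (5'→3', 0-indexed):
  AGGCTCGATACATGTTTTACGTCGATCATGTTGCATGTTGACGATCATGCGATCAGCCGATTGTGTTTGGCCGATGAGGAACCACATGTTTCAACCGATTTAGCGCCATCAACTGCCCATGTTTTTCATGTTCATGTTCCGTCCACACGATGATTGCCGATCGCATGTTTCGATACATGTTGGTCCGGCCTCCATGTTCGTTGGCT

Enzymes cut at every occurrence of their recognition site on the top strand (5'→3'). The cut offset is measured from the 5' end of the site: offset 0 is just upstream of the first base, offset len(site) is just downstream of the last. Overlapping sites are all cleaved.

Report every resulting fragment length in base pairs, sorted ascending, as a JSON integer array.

[2,3,3,4,6,7,8,8,9,9,10,10,11,13,14,14,17,17,20,21]

Scan for sites:
  OquI CATGTT/1: at [10, 26, 33, 84, 117, 126, 132, 163, 175, 192] ⇒ [11, 27, 34, 85, 118, 127, 133, 164, 176, 193]
  JekIII CGAT/3: at [5, 22, 41, 49, 57, 71, 95, 147, 157, 170] ⇒ [8, 25, 44, 52, 60, 74, 98, 150, 160, 173]

All cut coordinates (distinct, sorted): [8, 11, 25, 27, 34, 44, 52, 60, 74, 85, 98, 118, 127, 133, 150, 160, 164, 173, 176, 193]

Fragment lengths:
  8→11: 3 bp
  11→25: 14 bp
  25→27: 2 bp
  27→34: 7 bp
  34→44: 10 bp
  44→52: 8 bp
  52→60: 8 bp
  60→74: 14 bp
  74→85: 11 bp
  85→98: 13 bp
  98→118: 20 bp
  118→127: 9 bp
  127→133: 6 bp
  133→150: 17 bp
  150→160: 10 bp
  160→164: 4 bp
  164→173: 9 bp
  173→176: 3 bp
  176→193: 17 bp
  193→8 (wrap): 206-193+8 = 21 bp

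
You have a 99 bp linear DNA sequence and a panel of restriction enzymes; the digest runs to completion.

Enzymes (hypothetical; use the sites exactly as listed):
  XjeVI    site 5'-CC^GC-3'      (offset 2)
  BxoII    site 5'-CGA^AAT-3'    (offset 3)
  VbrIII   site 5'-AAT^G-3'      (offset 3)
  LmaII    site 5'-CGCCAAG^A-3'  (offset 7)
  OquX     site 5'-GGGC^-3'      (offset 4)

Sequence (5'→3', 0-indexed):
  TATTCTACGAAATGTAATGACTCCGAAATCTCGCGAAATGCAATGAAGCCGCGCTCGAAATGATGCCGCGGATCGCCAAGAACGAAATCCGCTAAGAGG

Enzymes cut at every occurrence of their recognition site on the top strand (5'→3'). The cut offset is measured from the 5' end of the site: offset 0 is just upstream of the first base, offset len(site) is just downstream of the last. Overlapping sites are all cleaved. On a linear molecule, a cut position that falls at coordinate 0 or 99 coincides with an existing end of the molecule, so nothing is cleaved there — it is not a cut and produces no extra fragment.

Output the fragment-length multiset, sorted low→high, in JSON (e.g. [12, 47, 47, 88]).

Site scan:
  XjeVI (CCGC, off=2): starts [48, 65, 88] → cuts [50, 67, 90]
  BxoII (CGAAAT, off=3): starts [7, 23, 33, 55, 82] → cuts [10, 26, 36, 58, 85]
  VbrIII (AATG, off=3): starts [10, 15, 36, 41, 58] → cuts [13, 18, 39, 44, 61]
  LmaII (CGCCAAGA, off=7): starts [73] → cuts [80]
  OquX (GGGC, off=4): no sites

Pooled cuts: [10, 13, 18, 26, 36, 39, 44, 50, 58, 61, 67, 80, 85, 90]

Fragment lengths:
  [0,10): 10 bp
  [10,13): 3 bp
  [13,18): 5 bp
  [18,26): 8 bp
  [26,36): 10 bp
  [36,39): 3 bp
  [39,44): 5 bp
  [44,50): 6 bp
  [50,58): 8 bp
  [58,61): 3 bp
  [61,67): 6 bp
  [67,80): 13 bp
  [80,85): 5 bp
  [85,90): 5 bp
  [90,99): 9 bp

[3,3,3,5,5,5,5,6,6,8,8,9,10,10,13]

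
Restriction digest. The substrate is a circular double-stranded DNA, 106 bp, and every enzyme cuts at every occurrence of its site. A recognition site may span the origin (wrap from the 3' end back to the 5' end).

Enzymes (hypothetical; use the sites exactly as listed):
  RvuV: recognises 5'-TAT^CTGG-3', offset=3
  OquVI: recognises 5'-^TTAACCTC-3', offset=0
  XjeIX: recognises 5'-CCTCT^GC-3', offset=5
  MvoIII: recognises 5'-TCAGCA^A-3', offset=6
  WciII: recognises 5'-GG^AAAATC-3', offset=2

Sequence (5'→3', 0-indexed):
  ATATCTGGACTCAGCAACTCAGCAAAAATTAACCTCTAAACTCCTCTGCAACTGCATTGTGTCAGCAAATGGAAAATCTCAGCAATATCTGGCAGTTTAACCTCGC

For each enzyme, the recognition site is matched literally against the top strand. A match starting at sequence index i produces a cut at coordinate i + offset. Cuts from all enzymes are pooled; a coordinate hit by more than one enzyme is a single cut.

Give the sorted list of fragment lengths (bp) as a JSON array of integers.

Per-enzyme occurrences:
  RvuV TATCTGG/3: at [1, 85] ⇒ [4, 88]
  OquVI TTAACCTC/0: at [28, 96] ⇒ [28, 96]
  XjeIX CCTCTGC/5: at [42] ⇒ [47]
  MvoIII TCAGCAA/6: at [10, 18, 61, 78] ⇒ [16, 24, 67, 84]
  WciII GGAAAATC/2: at [70] ⇒ [72]

All cut coordinates (distinct, sorted): [4, 16, 24, 28, 47, 67, 72, 84, 88, 96]

Fragment lengths:
  4→16: 12 bp
  16→24: 8 bp
  24→28: 4 bp
  28→47: 19 bp
  47→67: 20 bp
  67→72: 5 bp
  72→84: 12 bp
  84→88: 4 bp
  88→96: 8 bp
  96→4 (wrap): 106-96+4 = 14 bp

[4,4,5,8,8,12,12,14,19,20]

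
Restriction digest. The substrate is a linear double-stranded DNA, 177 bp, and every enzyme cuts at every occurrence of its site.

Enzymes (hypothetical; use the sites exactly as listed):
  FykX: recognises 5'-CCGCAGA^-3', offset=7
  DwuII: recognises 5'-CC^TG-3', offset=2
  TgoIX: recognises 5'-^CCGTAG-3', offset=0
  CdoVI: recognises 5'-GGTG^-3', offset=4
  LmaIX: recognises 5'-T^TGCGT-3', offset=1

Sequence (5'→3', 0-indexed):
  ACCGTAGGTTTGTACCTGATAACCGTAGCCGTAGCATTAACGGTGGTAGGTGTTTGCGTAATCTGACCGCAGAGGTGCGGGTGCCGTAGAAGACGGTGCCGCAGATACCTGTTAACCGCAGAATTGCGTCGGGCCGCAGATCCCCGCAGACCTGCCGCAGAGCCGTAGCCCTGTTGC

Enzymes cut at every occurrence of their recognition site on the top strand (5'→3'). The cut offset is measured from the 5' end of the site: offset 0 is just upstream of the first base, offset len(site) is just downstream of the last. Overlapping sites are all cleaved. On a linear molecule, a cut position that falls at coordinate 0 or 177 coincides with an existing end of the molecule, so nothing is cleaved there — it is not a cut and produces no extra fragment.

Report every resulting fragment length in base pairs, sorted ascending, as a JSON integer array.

[1,1,2,2,2,4,4,6,6,6,6,7,7,9,9,10,13,15,15,16,17,19]

Per-enzyme occurrences:
  FykX CCGCAGA/7: at [66, 98, 115, 133, 143, 154] ⇒ [73, 105, 122, 140, 150, 161]
  DwuII CCTG/2: at [14, 107, 150, 169] ⇒ [16, 109, 152, 171]
  TgoIX CCGTAG/0: at [1, 22, 28, 83, 162] ⇒ [1, 22, 28, 83, 162]
  CdoVI GGTG/4: at [41, 48, 73, 79, 94] ⇒ [45, 52, 77, 83, 98]
  LmaIX TTGCGT/1: at [53, 123] ⇒ [54, 124]

Pooled cuts: [1, 16, 22, 28, 45, 52, 54, 73, 77, 83, 98, 105, 109, 122, 124, 140, 150, 152, 161, 162, 171]

Fragment lengths:
  [0,1): 1 bp
  [1,16): 15 bp
  [16,22): 6 bp
  [22,28): 6 bp
  [28,45): 17 bp
  [45,52): 7 bp
  [52,54): 2 bp
  [54,73): 19 bp
  [73,77): 4 bp
  [77,83): 6 bp
  [83,98): 15 bp
  [98,105): 7 bp
  [105,109): 4 bp
  [109,122): 13 bp
  [122,124): 2 bp
  [124,140): 16 bp
  [140,150): 10 bp
  [150,152): 2 bp
  [152,161): 9 bp
  [161,162): 1 bp
  [162,171): 9 bp
  [171,177): 6 bp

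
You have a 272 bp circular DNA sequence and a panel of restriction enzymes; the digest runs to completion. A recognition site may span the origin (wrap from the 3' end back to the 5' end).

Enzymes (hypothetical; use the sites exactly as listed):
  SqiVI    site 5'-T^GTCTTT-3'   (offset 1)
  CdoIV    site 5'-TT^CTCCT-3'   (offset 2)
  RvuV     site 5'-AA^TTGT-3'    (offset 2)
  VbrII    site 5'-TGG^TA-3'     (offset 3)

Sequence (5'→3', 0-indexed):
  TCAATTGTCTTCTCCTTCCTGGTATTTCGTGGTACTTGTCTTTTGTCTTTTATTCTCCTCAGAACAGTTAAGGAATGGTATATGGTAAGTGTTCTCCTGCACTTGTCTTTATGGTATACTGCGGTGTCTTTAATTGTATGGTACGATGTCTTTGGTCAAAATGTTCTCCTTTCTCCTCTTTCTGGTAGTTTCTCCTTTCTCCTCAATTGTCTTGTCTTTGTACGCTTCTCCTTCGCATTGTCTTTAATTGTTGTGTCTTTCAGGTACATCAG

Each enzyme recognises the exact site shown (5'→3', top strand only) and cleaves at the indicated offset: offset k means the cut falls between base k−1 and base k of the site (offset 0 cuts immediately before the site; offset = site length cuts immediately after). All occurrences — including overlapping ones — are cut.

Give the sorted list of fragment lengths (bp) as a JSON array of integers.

Per-enzyme occurrences:
  SqiVI TGTCTTT/1: at [36, 43, 103, 124, 146, 212, 238, 253] ⇒ [37, 44, 104, 125, 147, 213, 239, 254]
  CdoIV TTCTCCT/2: at [9, 52, 91, 163, 170, 189, 196, 225] ⇒ [11, 54, 93, 165, 172, 191, 198, 227]
  RvuV AATTGT/2: at [2, 131, 204, 245] ⇒ [4, 133, 206, 247]
  VbrII TGGTA/3: at [19, 29, 75, 82, 111, 138, 182] ⇒ [22, 32, 78, 85, 114, 141, 185]

Pooled cuts: [4, 11, 22, 32, 37, 44, 54, 78, 85, 93, 104, 114, 125, 133, 141, 147, 165, 172, 185, 191, 198, 206, 213, 227, 239, 247, 254]

Fragments:
  4→11: 7 bp
  11→22: 11 bp
  22→32: 10 bp
  32→37: 5 bp
  37→44: 7 bp
  44→54: 10 bp
  54→78: 24 bp
  78→85: 7 bp
  85→93: 8 bp
  93→104: 11 bp
  104→114: 10 bp
  114→125: 11 bp
  125→133: 8 bp
  133→141: 8 bp
  141→147: 6 bp
  147→165: 18 bp
  165→172: 7 bp
  172→185: 13 bp
  185→191: 6 bp
  191→198: 7 bp
  198→206: 8 bp
  206→213: 7 bp
  213→227: 14 bp
  227→239: 12 bp
  239→247: 8 bp
  247→254: 7 bp
  254→4 (wrap): 272-254+4 = 22 bp

[5,6,6,7,7,7,7,7,7,7,8,8,8,8,8,10,10,10,11,11,11,12,13,14,18,22,24]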